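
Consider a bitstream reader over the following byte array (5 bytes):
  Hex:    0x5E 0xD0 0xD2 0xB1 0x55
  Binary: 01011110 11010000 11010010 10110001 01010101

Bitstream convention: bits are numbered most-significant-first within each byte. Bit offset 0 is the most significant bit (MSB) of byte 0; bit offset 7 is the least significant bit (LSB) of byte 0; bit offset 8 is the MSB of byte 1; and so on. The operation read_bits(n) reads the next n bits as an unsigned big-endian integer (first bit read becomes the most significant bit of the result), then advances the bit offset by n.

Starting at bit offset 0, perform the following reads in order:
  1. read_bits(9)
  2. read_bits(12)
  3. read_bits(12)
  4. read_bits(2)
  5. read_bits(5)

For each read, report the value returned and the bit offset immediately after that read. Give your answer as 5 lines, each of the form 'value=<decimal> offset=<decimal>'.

Read 1: bits[0:9] width=9 -> value=189 (bin 010111101); offset now 9 = byte 1 bit 1; 31 bits remain
Read 2: bits[9:21] width=12 -> value=2586 (bin 101000011010); offset now 21 = byte 2 bit 5; 19 bits remain
Read 3: bits[21:33] width=12 -> value=1378 (bin 010101100010); offset now 33 = byte 4 bit 1; 7 bits remain
Read 4: bits[33:35] width=2 -> value=2 (bin 10); offset now 35 = byte 4 bit 3; 5 bits remain
Read 5: bits[35:40] width=5 -> value=21 (bin 10101); offset now 40 = byte 5 bit 0; 0 bits remain

Answer: value=189 offset=9
value=2586 offset=21
value=1378 offset=33
value=2 offset=35
value=21 offset=40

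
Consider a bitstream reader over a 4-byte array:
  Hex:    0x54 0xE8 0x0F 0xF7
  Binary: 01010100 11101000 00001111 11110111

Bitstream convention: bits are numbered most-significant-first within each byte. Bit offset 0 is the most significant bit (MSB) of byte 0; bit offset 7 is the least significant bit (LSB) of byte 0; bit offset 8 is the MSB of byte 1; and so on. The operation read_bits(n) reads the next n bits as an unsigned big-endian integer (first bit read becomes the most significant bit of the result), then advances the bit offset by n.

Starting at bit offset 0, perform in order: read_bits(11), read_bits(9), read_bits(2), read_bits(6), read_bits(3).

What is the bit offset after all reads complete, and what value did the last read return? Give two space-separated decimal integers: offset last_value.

Answer: 31 3

Derivation:
Read 1: bits[0:11] width=11 -> value=679 (bin 01010100111); offset now 11 = byte 1 bit 3; 21 bits remain
Read 2: bits[11:20] width=9 -> value=128 (bin 010000000); offset now 20 = byte 2 bit 4; 12 bits remain
Read 3: bits[20:22] width=2 -> value=3 (bin 11); offset now 22 = byte 2 bit 6; 10 bits remain
Read 4: bits[22:28] width=6 -> value=63 (bin 111111); offset now 28 = byte 3 bit 4; 4 bits remain
Read 5: bits[28:31] width=3 -> value=3 (bin 011); offset now 31 = byte 3 bit 7; 1 bits remain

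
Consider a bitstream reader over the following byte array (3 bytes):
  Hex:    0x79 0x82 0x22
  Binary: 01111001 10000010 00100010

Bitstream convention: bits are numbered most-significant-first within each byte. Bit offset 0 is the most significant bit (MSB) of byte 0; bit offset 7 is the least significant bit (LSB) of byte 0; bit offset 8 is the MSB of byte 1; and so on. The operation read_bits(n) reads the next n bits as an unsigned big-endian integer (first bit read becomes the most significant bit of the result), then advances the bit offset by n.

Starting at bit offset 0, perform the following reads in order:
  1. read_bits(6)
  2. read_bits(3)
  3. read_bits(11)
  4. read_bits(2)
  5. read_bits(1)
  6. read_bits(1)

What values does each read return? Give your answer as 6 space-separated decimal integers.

Read 1: bits[0:6] width=6 -> value=30 (bin 011110); offset now 6 = byte 0 bit 6; 18 bits remain
Read 2: bits[6:9] width=3 -> value=3 (bin 011); offset now 9 = byte 1 bit 1; 15 bits remain
Read 3: bits[9:20] width=11 -> value=34 (bin 00000100010); offset now 20 = byte 2 bit 4; 4 bits remain
Read 4: bits[20:22] width=2 -> value=0 (bin 00); offset now 22 = byte 2 bit 6; 2 bits remain
Read 5: bits[22:23] width=1 -> value=1 (bin 1); offset now 23 = byte 2 bit 7; 1 bits remain
Read 6: bits[23:24] width=1 -> value=0 (bin 0); offset now 24 = byte 3 bit 0; 0 bits remain

Answer: 30 3 34 0 1 0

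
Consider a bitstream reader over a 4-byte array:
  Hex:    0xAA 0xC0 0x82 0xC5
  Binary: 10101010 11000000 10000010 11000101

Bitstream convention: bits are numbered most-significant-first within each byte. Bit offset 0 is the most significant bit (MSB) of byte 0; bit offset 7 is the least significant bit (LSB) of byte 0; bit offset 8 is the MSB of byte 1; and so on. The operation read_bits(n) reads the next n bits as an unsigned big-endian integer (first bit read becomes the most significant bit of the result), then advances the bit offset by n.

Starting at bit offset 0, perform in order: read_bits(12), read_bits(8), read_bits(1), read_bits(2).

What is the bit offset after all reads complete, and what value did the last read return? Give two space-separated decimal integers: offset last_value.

Answer: 23 1

Derivation:
Read 1: bits[0:12] width=12 -> value=2732 (bin 101010101100); offset now 12 = byte 1 bit 4; 20 bits remain
Read 2: bits[12:20] width=8 -> value=8 (bin 00001000); offset now 20 = byte 2 bit 4; 12 bits remain
Read 3: bits[20:21] width=1 -> value=0 (bin 0); offset now 21 = byte 2 bit 5; 11 bits remain
Read 4: bits[21:23] width=2 -> value=1 (bin 01); offset now 23 = byte 2 bit 7; 9 bits remain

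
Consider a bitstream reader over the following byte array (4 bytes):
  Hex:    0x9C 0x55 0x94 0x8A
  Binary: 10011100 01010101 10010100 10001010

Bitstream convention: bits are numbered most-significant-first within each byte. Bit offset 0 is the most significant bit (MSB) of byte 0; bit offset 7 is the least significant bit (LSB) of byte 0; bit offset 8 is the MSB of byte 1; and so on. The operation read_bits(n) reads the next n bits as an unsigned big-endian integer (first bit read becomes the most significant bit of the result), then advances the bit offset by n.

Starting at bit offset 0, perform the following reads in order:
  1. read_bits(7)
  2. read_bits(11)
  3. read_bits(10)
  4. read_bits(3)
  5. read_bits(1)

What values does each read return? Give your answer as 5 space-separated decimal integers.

Answer: 78 342 328 5 0

Derivation:
Read 1: bits[0:7] width=7 -> value=78 (bin 1001110); offset now 7 = byte 0 bit 7; 25 bits remain
Read 2: bits[7:18] width=11 -> value=342 (bin 00101010110); offset now 18 = byte 2 bit 2; 14 bits remain
Read 3: bits[18:28] width=10 -> value=328 (bin 0101001000); offset now 28 = byte 3 bit 4; 4 bits remain
Read 4: bits[28:31] width=3 -> value=5 (bin 101); offset now 31 = byte 3 bit 7; 1 bits remain
Read 5: bits[31:32] width=1 -> value=0 (bin 0); offset now 32 = byte 4 bit 0; 0 bits remain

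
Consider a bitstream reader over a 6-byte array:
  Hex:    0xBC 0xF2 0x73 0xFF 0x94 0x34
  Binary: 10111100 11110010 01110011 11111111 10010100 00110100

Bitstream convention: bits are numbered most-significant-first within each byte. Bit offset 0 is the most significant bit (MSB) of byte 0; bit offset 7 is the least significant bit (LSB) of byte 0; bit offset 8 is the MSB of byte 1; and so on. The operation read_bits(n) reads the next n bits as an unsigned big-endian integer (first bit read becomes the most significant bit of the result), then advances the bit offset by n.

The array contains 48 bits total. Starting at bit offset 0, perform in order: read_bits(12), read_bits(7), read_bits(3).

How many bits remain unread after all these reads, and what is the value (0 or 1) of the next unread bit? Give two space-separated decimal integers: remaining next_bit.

Read 1: bits[0:12] width=12 -> value=3023 (bin 101111001111); offset now 12 = byte 1 bit 4; 36 bits remain
Read 2: bits[12:19] width=7 -> value=19 (bin 0010011); offset now 19 = byte 2 bit 3; 29 bits remain
Read 3: bits[19:22] width=3 -> value=4 (bin 100); offset now 22 = byte 2 bit 6; 26 bits remain

Answer: 26 1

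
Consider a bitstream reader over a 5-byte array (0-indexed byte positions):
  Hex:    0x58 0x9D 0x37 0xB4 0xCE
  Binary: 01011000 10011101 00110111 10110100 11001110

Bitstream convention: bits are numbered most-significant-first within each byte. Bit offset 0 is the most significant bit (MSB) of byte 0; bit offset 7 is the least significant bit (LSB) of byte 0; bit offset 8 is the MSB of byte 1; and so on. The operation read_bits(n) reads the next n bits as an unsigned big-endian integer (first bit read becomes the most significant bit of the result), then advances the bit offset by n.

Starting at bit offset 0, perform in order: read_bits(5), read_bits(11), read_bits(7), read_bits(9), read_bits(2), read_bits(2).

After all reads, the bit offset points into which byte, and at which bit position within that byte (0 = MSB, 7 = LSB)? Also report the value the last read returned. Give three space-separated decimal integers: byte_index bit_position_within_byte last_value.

Read 1: bits[0:5] width=5 -> value=11 (bin 01011); offset now 5 = byte 0 bit 5; 35 bits remain
Read 2: bits[5:16] width=11 -> value=157 (bin 00010011101); offset now 16 = byte 2 bit 0; 24 bits remain
Read 3: bits[16:23] width=7 -> value=27 (bin 0011011); offset now 23 = byte 2 bit 7; 17 bits remain
Read 4: bits[23:32] width=9 -> value=436 (bin 110110100); offset now 32 = byte 4 bit 0; 8 bits remain
Read 5: bits[32:34] width=2 -> value=3 (bin 11); offset now 34 = byte 4 bit 2; 6 bits remain
Read 6: bits[34:36] width=2 -> value=0 (bin 00); offset now 36 = byte 4 bit 4; 4 bits remain

Answer: 4 4 0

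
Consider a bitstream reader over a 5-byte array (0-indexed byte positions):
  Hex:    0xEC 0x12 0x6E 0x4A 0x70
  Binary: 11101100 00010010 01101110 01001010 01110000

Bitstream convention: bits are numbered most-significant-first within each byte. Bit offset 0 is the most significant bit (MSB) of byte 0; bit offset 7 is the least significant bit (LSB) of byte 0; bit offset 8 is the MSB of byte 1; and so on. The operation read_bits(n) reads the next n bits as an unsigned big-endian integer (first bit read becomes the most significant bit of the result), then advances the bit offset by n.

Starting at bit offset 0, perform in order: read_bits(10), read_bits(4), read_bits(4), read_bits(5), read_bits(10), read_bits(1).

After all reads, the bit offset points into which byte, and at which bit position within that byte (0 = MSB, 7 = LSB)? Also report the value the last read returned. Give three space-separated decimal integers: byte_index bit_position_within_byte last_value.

Answer: 4 2 1

Derivation:
Read 1: bits[0:10] width=10 -> value=944 (bin 1110110000); offset now 10 = byte 1 bit 2; 30 bits remain
Read 2: bits[10:14] width=4 -> value=4 (bin 0100); offset now 14 = byte 1 bit 6; 26 bits remain
Read 3: bits[14:18] width=4 -> value=9 (bin 1001); offset now 18 = byte 2 bit 2; 22 bits remain
Read 4: bits[18:23] width=5 -> value=23 (bin 10111); offset now 23 = byte 2 bit 7; 17 bits remain
Read 5: bits[23:33] width=10 -> value=148 (bin 0010010100); offset now 33 = byte 4 bit 1; 7 bits remain
Read 6: bits[33:34] width=1 -> value=1 (bin 1); offset now 34 = byte 4 bit 2; 6 bits remain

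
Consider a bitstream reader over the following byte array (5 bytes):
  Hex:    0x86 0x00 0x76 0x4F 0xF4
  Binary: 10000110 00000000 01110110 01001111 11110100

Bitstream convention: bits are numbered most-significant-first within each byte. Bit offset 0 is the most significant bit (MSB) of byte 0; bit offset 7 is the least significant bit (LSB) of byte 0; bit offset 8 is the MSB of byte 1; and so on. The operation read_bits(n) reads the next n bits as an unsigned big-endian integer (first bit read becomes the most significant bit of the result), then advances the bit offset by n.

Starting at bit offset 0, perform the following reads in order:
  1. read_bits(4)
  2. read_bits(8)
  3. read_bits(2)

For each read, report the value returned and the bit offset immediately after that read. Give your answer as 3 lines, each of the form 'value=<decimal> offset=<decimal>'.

Read 1: bits[0:4] width=4 -> value=8 (bin 1000); offset now 4 = byte 0 bit 4; 36 bits remain
Read 2: bits[4:12] width=8 -> value=96 (bin 01100000); offset now 12 = byte 1 bit 4; 28 bits remain
Read 3: bits[12:14] width=2 -> value=0 (bin 00); offset now 14 = byte 1 bit 6; 26 bits remain

Answer: value=8 offset=4
value=96 offset=12
value=0 offset=14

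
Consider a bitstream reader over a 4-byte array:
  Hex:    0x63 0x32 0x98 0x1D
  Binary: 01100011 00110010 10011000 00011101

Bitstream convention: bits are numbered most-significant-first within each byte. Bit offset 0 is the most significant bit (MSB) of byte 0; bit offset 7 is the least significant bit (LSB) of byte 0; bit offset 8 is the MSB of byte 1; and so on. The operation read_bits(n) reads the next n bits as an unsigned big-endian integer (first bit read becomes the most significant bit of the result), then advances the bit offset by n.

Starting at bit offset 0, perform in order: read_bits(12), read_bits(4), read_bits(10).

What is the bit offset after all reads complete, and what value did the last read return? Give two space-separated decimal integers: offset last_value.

Read 1: bits[0:12] width=12 -> value=1587 (bin 011000110011); offset now 12 = byte 1 bit 4; 20 bits remain
Read 2: bits[12:16] width=4 -> value=2 (bin 0010); offset now 16 = byte 2 bit 0; 16 bits remain
Read 3: bits[16:26] width=10 -> value=608 (bin 1001100000); offset now 26 = byte 3 bit 2; 6 bits remain

Answer: 26 608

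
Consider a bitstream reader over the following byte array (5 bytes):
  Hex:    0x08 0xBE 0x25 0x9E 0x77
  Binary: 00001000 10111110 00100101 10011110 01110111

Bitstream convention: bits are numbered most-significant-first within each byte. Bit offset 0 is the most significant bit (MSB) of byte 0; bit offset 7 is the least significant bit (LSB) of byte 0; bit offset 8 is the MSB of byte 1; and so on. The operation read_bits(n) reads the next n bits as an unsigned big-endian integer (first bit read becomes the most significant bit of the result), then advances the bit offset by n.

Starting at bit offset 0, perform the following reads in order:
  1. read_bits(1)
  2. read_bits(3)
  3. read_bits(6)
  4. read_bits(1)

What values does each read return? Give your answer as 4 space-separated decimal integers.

Read 1: bits[0:1] width=1 -> value=0 (bin 0); offset now 1 = byte 0 bit 1; 39 bits remain
Read 2: bits[1:4] width=3 -> value=0 (bin 000); offset now 4 = byte 0 bit 4; 36 bits remain
Read 3: bits[4:10] width=6 -> value=34 (bin 100010); offset now 10 = byte 1 bit 2; 30 bits remain
Read 4: bits[10:11] width=1 -> value=1 (bin 1); offset now 11 = byte 1 bit 3; 29 bits remain

Answer: 0 0 34 1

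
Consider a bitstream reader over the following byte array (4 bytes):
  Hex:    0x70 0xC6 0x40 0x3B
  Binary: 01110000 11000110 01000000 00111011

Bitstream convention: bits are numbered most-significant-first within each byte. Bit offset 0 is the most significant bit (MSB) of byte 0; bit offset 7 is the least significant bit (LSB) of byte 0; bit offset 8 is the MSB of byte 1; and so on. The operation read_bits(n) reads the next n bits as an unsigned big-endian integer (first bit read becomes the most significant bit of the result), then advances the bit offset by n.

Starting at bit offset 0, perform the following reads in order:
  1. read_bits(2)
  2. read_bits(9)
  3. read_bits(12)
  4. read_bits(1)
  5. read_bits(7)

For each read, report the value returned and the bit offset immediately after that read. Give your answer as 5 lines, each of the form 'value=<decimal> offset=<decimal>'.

Answer: value=1 offset=2
value=390 offset=11
value=800 offset=23
value=0 offset=24
value=29 offset=31

Derivation:
Read 1: bits[0:2] width=2 -> value=1 (bin 01); offset now 2 = byte 0 bit 2; 30 bits remain
Read 2: bits[2:11] width=9 -> value=390 (bin 110000110); offset now 11 = byte 1 bit 3; 21 bits remain
Read 3: bits[11:23] width=12 -> value=800 (bin 001100100000); offset now 23 = byte 2 bit 7; 9 bits remain
Read 4: bits[23:24] width=1 -> value=0 (bin 0); offset now 24 = byte 3 bit 0; 8 bits remain
Read 5: bits[24:31] width=7 -> value=29 (bin 0011101); offset now 31 = byte 3 bit 7; 1 bits remain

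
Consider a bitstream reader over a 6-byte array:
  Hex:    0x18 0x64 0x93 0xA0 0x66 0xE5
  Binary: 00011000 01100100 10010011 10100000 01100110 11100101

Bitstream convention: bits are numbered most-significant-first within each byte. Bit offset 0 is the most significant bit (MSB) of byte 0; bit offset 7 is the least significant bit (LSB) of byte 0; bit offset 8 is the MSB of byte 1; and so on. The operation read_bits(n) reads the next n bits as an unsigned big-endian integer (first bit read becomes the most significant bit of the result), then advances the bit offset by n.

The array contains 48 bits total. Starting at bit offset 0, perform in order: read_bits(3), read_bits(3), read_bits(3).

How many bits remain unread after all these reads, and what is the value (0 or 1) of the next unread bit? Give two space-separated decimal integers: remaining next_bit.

Answer: 39 1

Derivation:
Read 1: bits[0:3] width=3 -> value=0 (bin 000); offset now 3 = byte 0 bit 3; 45 bits remain
Read 2: bits[3:6] width=3 -> value=6 (bin 110); offset now 6 = byte 0 bit 6; 42 bits remain
Read 3: bits[6:9] width=3 -> value=0 (bin 000); offset now 9 = byte 1 bit 1; 39 bits remain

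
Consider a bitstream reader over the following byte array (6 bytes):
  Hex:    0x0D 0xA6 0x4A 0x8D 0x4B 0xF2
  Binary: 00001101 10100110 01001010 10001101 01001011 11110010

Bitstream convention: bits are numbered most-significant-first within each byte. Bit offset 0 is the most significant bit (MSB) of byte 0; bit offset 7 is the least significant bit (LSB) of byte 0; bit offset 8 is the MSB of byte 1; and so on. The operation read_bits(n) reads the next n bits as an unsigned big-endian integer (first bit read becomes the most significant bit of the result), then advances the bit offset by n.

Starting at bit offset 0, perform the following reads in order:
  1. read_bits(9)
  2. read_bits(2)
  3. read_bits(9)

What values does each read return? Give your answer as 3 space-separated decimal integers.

Read 1: bits[0:9] width=9 -> value=27 (bin 000011011); offset now 9 = byte 1 bit 1; 39 bits remain
Read 2: bits[9:11] width=2 -> value=1 (bin 01); offset now 11 = byte 1 bit 3; 37 bits remain
Read 3: bits[11:20] width=9 -> value=100 (bin 001100100); offset now 20 = byte 2 bit 4; 28 bits remain

Answer: 27 1 100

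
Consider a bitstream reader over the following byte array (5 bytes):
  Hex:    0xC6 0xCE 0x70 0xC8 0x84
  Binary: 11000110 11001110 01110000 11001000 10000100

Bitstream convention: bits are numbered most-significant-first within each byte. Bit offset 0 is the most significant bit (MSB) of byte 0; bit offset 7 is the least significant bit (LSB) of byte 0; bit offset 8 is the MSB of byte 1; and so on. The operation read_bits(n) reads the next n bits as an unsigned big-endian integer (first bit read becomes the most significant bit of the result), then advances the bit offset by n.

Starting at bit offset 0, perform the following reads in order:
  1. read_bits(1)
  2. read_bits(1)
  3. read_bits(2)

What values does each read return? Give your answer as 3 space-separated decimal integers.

Answer: 1 1 0

Derivation:
Read 1: bits[0:1] width=1 -> value=1 (bin 1); offset now 1 = byte 0 bit 1; 39 bits remain
Read 2: bits[1:2] width=1 -> value=1 (bin 1); offset now 2 = byte 0 bit 2; 38 bits remain
Read 3: bits[2:4] width=2 -> value=0 (bin 00); offset now 4 = byte 0 bit 4; 36 bits remain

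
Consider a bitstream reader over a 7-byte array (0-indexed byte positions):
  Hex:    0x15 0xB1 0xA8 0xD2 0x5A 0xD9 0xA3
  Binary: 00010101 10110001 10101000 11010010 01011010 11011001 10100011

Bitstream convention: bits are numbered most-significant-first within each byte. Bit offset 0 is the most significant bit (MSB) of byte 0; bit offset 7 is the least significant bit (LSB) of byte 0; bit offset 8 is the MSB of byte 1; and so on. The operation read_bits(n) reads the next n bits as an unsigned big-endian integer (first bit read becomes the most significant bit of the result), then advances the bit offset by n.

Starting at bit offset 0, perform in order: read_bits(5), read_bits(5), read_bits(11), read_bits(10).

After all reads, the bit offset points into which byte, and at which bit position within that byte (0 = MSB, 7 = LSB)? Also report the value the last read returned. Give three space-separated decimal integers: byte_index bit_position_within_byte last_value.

Answer: 3 7 105

Derivation:
Read 1: bits[0:5] width=5 -> value=2 (bin 00010); offset now 5 = byte 0 bit 5; 51 bits remain
Read 2: bits[5:10] width=5 -> value=22 (bin 10110); offset now 10 = byte 1 bit 2; 46 bits remain
Read 3: bits[10:21] width=11 -> value=1589 (bin 11000110101); offset now 21 = byte 2 bit 5; 35 bits remain
Read 4: bits[21:31] width=10 -> value=105 (bin 0001101001); offset now 31 = byte 3 bit 7; 25 bits remain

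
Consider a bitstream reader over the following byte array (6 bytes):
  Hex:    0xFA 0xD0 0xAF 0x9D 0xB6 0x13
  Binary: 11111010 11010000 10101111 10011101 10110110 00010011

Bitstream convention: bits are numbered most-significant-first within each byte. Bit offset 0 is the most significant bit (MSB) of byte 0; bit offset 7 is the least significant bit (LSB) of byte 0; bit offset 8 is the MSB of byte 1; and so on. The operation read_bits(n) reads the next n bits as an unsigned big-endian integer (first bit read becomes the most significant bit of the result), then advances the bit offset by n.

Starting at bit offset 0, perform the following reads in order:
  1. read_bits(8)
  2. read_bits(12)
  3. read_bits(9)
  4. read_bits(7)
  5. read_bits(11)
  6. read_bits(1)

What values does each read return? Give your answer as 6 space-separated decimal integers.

Answer: 250 3338 499 91 777 1

Derivation:
Read 1: bits[0:8] width=8 -> value=250 (bin 11111010); offset now 8 = byte 1 bit 0; 40 bits remain
Read 2: bits[8:20] width=12 -> value=3338 (bin 110100001010); offset now 20 = byte 2 bit 4; 28 bits remain
Read 3: bits[20:29] width=9 -> value=499 (bin 111110011); offset now 29 = byte 3 bit 5; 19 bits remain
Read 4: bits[29:36] width=7 -> value=91 (bin 1011011); offset now 36 = byte 4 bit 4; 12 bits remain
Read 5: bits[36:47] width=11 -> value=777 (bin 01100001001); offset now 47 = byte 5 bit 7; 1 bits remain
Read 6: bits[47:48] width=1 -> value=1 (bin 1); offset now 48 = byte 6 bit 0; 0 bits remain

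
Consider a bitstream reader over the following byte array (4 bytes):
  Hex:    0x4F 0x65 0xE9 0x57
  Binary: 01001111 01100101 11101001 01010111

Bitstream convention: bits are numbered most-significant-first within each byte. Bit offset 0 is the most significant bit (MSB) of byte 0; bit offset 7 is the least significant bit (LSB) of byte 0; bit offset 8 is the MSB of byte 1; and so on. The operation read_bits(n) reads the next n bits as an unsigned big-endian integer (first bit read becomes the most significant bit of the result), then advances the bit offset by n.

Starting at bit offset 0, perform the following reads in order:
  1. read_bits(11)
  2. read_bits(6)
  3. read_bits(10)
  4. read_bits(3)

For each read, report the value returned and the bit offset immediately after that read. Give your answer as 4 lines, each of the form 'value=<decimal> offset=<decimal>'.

Answer: value=635 offset=11
value=11 offset=17
value=842 offset=27
value=5 offset=30

Derivation:
Read 1: bits[0:11] width=11 -> value=635 (bin 01001111011); offset now 11 = byte 1 bit 3; 21 bits remain
Read 2: bits[11:17] width=6 -> value=11 (bin 001011); offset now 17 = byte 2 bit 1; 15 bits remain
Read 3: bits[17:27] width=10 -> value=842 (bin 1101001010); offset now 27 = byte 3 bit 3; 5 bits remain
Read 4: bits[27:30] width=3 -> value=5 (bin 101); offset now 30 = byte 3 bit 6; 2 bits remain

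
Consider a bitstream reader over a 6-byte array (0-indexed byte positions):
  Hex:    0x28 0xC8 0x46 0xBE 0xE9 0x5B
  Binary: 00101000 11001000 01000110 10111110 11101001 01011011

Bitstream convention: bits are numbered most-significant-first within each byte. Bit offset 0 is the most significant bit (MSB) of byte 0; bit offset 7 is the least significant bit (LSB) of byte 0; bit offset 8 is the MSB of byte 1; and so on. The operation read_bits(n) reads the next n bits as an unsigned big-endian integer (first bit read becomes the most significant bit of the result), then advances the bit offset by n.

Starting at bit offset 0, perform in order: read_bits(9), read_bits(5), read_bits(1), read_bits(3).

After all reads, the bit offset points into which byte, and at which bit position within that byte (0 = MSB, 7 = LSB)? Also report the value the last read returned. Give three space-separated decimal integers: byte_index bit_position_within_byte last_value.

Answer: 2 2 1

Derivation:
Read 1: bits[0:9] width=9 -> value=81 (bin 001010001); offset now 9 = byte 1 bit 1; 39 bits remain
Read 2: bits[9:14] width=5 -> value=18 (bin 10010); offset now 14 = byte 1 bit 6; 34 bits remain
Read 3: bits[14:15] width=1 -> value=0 (bin 0); offset now 15 = byte 1 bit 7; 33 bits remain
Read 4: bits[15:18] width=3 -> value=1 (bin 001); offset now 18 = byte 2 bit 2; 30 bits remain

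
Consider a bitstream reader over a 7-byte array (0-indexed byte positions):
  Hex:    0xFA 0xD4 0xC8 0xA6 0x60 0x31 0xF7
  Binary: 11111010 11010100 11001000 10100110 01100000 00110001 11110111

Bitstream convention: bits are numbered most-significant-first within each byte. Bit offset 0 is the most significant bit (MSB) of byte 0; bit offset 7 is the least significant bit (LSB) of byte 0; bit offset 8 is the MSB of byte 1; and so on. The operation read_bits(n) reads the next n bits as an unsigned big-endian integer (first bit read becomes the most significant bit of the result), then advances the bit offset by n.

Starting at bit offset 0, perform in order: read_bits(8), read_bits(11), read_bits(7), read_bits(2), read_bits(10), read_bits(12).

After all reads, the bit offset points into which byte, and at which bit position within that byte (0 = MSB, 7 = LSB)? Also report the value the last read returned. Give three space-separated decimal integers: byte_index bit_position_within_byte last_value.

Read 1: bits[0:8] width=8 -> value=250 (bin 11111010); offset now 8 = byte 1 bit 0; 48 bits remain
Read 2: bits[8:19] width=11 -> value=1702 (bin 11010100110); offset now 19 = byte 2 bit 3; 37 bits remain
Read 3: bits[19:26] width=7 -> value=34 (bin 0100010); offset now 26 = byte 3 bit 2; 30 bits remain
Read 4: bits[26:28] width=2 -> value=2 (bin 10); offset now 28 = byte 3 bit 4; 28 bits remain
Read 5: bits[28:38] width=10 -> value=408 (bin 0110011000); offset now 38 = byte 4 bit 6; 18 bits remain
Read 6: bits[38:50] width=12 -> value=199 (bin 000011000111); offset now 50 = byte 6 bit 2; 6 bits remain

Answer: 6 2 199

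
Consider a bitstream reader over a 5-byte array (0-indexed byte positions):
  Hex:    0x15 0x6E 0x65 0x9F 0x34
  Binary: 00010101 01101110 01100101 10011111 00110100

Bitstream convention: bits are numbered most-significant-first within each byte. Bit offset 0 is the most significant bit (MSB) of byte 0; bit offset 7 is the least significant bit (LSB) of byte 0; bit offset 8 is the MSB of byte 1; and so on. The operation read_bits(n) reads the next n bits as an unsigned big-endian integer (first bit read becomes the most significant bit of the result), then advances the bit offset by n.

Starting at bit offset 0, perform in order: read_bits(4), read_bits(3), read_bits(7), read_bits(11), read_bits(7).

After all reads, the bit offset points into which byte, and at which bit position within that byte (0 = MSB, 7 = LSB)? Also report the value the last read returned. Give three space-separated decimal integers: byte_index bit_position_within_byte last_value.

Read 1: bits[0:4] width=4 -> value=1 (bin 0001); offset now 4 = byte 0 bit 4; 36 bits remain
Read 2: bits[4:7] width=3 -> value=2 (bin 010); offset now 7 = byte 0 bit 7; 33 bits remain
Read 3: bits[7:14] width=7 -> value=91 (bin 1011011); offset now 14 = byte 1 bit 6; 26 bits remain
Read 4: bits[14:25] width=11 -> value=1227 (bin 10011001011); offset now 25 = byte 3 bit 1; 15 bits remain
Read 5: bits[25:32] width=7 -> value=31 (bin 0011111); offset now 32 = byte 4 bit 0; 8 bits remain

Answer: 4 0 31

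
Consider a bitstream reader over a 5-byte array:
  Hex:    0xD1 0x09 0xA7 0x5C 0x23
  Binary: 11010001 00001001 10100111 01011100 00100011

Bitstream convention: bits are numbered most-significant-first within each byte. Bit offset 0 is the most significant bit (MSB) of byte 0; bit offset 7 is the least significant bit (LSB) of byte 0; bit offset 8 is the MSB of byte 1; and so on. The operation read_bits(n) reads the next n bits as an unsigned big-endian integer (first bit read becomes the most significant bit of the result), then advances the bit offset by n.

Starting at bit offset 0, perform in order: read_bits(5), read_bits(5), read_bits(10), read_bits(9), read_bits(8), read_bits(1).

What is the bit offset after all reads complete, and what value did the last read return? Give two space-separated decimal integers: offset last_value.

Answer: 38 0

Derivation:
Read 1: bits[0:5] width=5 -> value=26 (bin 11010); offset now 5 = byte 0 bit 5; 35 bits remain
Read 2: bits[5:10] width=5 -> value=4 (bin 00100); offset now 10 = byte 1 bit 2; 30 bits remain
Read 3: bits[10:20] width=10 -> value=154 (bin 0010011010); offset now 20 = byte 2 bit 4; 20 bits remain
Read 4: bits[20:29] width=9 -> value=235 (bin 011101011); offset now 29 = byte 3 bit 5; 11 bits remain
Read 5: bits[29:37] width=8 -> value=132 (bin 10000100); offset now 37 = byte 4 bit 5; 3 bits remain
Read 6: bits[37:38] width=1 -> value=0 (bin 0); offset now 38 = byte 4 bit 6; 2 bits remain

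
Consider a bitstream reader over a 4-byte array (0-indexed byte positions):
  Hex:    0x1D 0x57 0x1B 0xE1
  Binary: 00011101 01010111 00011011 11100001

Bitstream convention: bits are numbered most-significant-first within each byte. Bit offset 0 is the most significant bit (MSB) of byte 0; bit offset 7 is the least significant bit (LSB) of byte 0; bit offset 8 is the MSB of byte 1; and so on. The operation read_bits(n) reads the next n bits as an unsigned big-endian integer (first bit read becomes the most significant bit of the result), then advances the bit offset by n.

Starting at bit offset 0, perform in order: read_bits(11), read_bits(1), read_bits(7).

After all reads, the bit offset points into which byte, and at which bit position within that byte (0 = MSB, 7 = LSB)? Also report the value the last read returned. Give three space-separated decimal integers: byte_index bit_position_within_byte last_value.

Answer: 2 3 56

Derivation:
Read 1: bits[0:11] width=11 -> value=234 (bin 00011101010); offset now 11 = byte 1 bit 3; 21 bits remain
Read 2: bits[11:12] width=1 -> value=1 (bin 1); offset now 12 = byte 1 bit 4; 20 bits remain
Read 3: bits[12:19] width=7 -> value=56 (bin 0111000); offset now 19 = byte 2 bit 3; 13 bits remain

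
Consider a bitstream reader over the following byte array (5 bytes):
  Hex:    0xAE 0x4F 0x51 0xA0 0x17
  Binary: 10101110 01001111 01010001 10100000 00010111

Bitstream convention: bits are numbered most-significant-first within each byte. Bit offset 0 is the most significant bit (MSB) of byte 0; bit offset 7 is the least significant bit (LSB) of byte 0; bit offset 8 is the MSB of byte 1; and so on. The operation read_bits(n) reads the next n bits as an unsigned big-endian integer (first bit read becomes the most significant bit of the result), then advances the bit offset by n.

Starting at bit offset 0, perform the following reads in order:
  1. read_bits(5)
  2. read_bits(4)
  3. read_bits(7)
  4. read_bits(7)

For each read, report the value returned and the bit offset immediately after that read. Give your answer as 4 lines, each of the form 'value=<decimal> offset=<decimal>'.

Read 1: bits[0:5] width=5 -> value=21 (bin 10101); offset now 5 = byte 0 bit 5; 35 bits remain
Read 2: bits[5:9] width=4 -> value=12 (bin 1100); offset now 9 = byte 1 bit 1; 31 bits remain
Read 3: bits[9:16] width=7 -> value=79 (bin 1001111); offset now 16 = byte 2 bit 0; 24 bits remain
Read 4: bits[16:23] width=7 -> value=40 (bin 0101000); offset now 23 = byte 2 bit 7; 17 bits remain

Answer: value=21 offset=5
value=12 offset=9
value=79 offset=16
value=40 offset=23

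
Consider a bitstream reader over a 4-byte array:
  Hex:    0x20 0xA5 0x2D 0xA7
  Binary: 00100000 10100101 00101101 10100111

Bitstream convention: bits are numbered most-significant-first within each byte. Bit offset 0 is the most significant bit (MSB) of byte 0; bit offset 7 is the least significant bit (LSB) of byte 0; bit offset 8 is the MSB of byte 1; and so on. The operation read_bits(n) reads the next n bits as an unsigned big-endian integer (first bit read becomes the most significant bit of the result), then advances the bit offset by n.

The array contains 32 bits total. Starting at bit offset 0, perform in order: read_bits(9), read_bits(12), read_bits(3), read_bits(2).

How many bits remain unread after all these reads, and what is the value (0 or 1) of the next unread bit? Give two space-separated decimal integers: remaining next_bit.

Read 1: bits[0:9] width=9 -> value=65 (bin 001000001); offset now 9 = byte 1 bit 1; 23 bits remain
Read 2: bits[9:21] width=12 -> value=1189 (bin 010010100101); offset now 21 = byte 2 bit 5; 11 bits remain
Read 3: bits[21:24] width=3 -> value=5 (bin 101); offset now 24 = byte 3 bit 0; 8 bits remain
Read 4: bits[24:26] width=2 -> value=2 (bin 10); offset now 26 = byte 3 bit 2; 6 bits remain

Answer: 6 1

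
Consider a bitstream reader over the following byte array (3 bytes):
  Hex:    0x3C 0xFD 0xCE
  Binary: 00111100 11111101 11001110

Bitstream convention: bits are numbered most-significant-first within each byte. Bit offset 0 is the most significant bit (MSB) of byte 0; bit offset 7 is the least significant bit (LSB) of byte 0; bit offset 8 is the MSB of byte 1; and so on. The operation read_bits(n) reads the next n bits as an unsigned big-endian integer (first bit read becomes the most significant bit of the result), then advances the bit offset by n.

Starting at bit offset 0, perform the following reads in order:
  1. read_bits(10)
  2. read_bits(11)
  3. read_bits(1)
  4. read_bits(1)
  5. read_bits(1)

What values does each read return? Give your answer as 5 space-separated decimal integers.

Read 1: bits[0:10] width=10 -> value=243 (bin 0011110011); offset now 10 = byte 1 bit 2; 14 bits remain
Read 2: bits[10:21] width=11 -> value=1977 (bin 11110111001); offset now 21 = byte 2 bit 5; 3 bits remain
Read 3: bits[21:22] width=1 -> value=1 (bin 1); offset now 22 = byte 2 bit 6; 2 bits remain
Read 4: bits[22:23] width=1 -> value=1 (bin 1); offset now 23 = byte 2 bit 7; 1 bits remain
Read 5: bits[23:24] width=1 -> value=0 (bin 0); offset now 24 = byte 3 bit 0; 0 bits remain

Answer: 243 1977 1 1 0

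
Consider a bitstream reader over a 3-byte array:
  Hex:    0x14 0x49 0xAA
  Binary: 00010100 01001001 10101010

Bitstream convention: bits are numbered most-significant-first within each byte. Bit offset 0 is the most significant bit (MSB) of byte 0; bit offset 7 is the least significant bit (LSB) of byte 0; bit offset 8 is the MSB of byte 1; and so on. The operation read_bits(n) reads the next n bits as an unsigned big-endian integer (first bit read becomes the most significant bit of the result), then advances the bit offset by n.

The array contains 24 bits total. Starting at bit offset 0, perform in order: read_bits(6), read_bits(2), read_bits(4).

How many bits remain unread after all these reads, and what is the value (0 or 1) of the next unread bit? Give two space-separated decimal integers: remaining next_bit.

Answer: 12 1

Derivation:
Read 1: bits[0:6] width=6 -> value=5 (bin 000101); offset now 6 = byte 0 bit 6; 18 bits remain
Read 2: bits[6:8] width=2 -> value=0 (bin 00); offset now 8 = byte 1 bit 0; 16 bits remain
Read 3: bits[8:12] width=4 -> value=4 (bin 0100); offset now 12 = byte 1 bit 4; 12 bits remain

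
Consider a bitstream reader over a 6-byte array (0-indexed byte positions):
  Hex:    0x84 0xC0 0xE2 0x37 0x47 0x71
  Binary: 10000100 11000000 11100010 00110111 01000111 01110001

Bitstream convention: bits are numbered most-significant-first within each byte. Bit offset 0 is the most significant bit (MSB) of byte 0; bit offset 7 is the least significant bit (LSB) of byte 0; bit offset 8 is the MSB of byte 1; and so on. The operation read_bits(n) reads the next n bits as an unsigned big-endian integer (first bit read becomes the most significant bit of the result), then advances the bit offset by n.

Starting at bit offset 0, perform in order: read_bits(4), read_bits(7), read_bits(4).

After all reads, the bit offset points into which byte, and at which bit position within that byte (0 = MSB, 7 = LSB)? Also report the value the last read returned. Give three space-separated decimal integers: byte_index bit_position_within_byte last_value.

Read 1: bits[0:4] width=4 -> value=8 (bin 1000); offset now 4 = byte 0 bit 4; 44 bits remain
Read 2: bits[4:11] width=7 -> value=38 (bin 0100110); offset now 11 = byte 1 bit 3; 37 bits remain
Read 3: bits[11:15] width=4 -> value=0 (bin 0000); offset now 15 = byte 1 bit 7; 33 bits remain

Answer: 1 7 0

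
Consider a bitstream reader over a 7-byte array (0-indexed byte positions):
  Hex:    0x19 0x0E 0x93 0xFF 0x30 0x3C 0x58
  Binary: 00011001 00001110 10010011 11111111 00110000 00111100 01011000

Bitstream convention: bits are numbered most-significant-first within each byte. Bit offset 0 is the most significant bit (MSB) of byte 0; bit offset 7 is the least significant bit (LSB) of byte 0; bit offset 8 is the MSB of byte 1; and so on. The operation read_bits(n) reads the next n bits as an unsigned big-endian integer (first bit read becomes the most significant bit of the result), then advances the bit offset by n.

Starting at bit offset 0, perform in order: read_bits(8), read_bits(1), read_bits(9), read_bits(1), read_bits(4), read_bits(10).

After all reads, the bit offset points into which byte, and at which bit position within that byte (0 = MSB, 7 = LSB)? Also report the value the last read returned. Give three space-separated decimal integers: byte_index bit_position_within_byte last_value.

Answer: 4 1 1022

Derivation:
Read 1: bits[0:8] width=8 -> value=25 (bin 00011001); offset now 8 = byte 1 bit 0; 48 bits remain
Read 2: bits[8:9] width=1 -> value=0 (bin 0); offset now 9 = byte 1 bit 1; 47 bits remain
Read 3: bits[9:18] width=9 -> value=58 (bin 000111010); offset now 18 = byte 2 bit 2; 38 bits remain
Read 4: bits[18:19] width=1 -> value=0 (bin 0); offset now 19 = byte 2 bit 3; 37 bits remain
Read 5: bits[19:23] width=4 -> value=9 (bin 1001); offset now 23 = byte 2 bit 7; 33 bits remain
Read 6: bits[23:33] width=10 -> value=1022 (bin 1111111110); offset now 33 = byte 4 bit 1; 23 bits remain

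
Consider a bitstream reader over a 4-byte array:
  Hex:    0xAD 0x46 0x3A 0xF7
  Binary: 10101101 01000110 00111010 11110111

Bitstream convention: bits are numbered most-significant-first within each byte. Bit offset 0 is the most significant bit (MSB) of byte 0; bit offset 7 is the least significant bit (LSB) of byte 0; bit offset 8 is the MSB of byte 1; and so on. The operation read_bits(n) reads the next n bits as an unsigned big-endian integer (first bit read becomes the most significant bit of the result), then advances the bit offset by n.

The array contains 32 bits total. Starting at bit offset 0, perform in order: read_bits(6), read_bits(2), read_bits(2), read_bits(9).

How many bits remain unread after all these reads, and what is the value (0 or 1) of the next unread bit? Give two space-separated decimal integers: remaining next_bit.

Answer: 13 1

Derivation:
Read 1: bits[0:6] width=6 -> value=43 (bin 101011); offset now 6 = byte 0 bit 6; 26 bits remain
Read 2: bits[6:8] width=2 -> value=1 (bin 01); offset now 8 = byte 1 bit 0; 24 bits remain
Read 3: bits[8:10] width=2 -> value=1 (bin 01); offset now 10 = byte 1 bit 2; 22 bits remain
Read 4: bits[10:19] width=9 -> value=49 (bin 000110001); offset now 19 = byte 2 bit 3; 13 bits remain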